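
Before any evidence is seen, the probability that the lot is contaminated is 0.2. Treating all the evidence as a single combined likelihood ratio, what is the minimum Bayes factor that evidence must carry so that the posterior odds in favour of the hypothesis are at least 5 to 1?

20

Prior odds = 0.2/0.8 = 0.25.
Target odds = 5.
Required Bayes factor = 5 ÷ 0.25 = 20.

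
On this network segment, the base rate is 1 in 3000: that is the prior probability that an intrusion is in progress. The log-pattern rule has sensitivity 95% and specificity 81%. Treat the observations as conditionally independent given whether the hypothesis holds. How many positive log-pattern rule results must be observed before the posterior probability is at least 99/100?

Prior odds = (1/3000)/(2999/3000) = 1/2999.
False-positive rate = 1 − 0.81 = 0.19; likelihood ratio of a positive = 0.95/0.19 = 5.
Target odds: 0.99 ÷ 0.01 = 99.
Need (1/2999) × 5ⁿ ≥ 99, i.e. 5ⁿ ≥ 296901.
5⁷ = 78125 falls short of 296901 but 5⁸ = 390625 reaches it, so n = 8.

8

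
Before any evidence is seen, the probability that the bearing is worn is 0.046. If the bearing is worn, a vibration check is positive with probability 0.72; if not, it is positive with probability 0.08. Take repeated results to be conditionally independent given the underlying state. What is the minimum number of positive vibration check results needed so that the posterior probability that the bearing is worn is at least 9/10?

Prior odds = 0.046/0.954 = 23/477.
Likelihood ratio of a positive = 0.72/0.08 = 9.
Target odds: 0.9 ÷ 0.1 = 9.
Need (23/477) × 9ⁿ ≥ 9, i.e. 9ⁿ ≥ 4293/23.
9² = 81 falls short of 4293/23 but 9³ = 729 reaches it, so n = 3.

3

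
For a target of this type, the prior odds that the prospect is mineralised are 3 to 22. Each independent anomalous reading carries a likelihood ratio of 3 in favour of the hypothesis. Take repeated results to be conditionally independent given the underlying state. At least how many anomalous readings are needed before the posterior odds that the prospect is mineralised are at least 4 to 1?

4

Prior odds = 3/22.
Likelihood ratio per anomalous reading = 3.
Target odds = 4.
Require 3ⁿ ≥ 4 ÷ (3/22) = 88/3.
3³ = 27 falls short of 88/3 but 3⁴ = 81 reaches it, so n = 4.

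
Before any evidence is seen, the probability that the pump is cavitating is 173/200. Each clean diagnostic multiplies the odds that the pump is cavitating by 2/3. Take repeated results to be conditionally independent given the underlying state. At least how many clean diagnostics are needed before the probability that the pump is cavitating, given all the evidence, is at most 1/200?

18

Prior odds = 0.865/0.135 = 173/27.
Likelihood ratio per clean diagnostic = 2/3.
Target odds: 0.005 ÷ 0.995 = 1/199.
Require (2/3)ⁿ ≤ 1/199 ÷ (173/27) = 27/34427.
(2/3)¹⁷ = 131072/129140163 is still above 27/34427 but (2/3)¹⁸ = 262144/387420489 is at or below it, so n = 18.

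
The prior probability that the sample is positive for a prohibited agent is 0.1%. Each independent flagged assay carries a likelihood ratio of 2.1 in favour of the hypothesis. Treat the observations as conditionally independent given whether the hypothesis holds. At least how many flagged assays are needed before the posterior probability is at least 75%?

11

Prior odds = 0.001/0.999 = 1/999.
Likelihood ratio per flagged assay = 2.1.
Target posterior odds = 0.75/0.25 = 3.
Need (1/999) × 2.1ⁿ ≥ 3, i.e. 2.1ⁿ ≥ 2997.
2.1¹⁰ ≈1667.99 falls short of 2997 but 2.1¹¹ ≈3502.78 reaches it, so n = 11.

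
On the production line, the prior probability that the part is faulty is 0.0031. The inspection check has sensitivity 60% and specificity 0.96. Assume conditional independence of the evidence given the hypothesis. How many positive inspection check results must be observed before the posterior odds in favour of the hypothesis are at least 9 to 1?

Prior odds: 0.0031 ÷ 0.9969 = 31/9969.
False-positive rate = 1 − 0.96 = 0.04; likelihood ratio of a positive = 0.6/0.04 = 15.
Target odds = 9.
Need (31/9969) × 15ⁿ ≥ 9, i.e. 15ⁿ ≥ 89721/31.
15² = 225 falls short of 89721/31 but 15³ = 3375 reaches it, so n = 3.

3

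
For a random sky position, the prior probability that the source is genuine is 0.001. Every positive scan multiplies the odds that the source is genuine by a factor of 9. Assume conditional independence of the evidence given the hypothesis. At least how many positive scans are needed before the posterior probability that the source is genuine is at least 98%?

5

Prior odds = 0.001/0.999 = 1/999.
Likelihood ratio per positive scan = 9.
Target odds: 0.98 ÷ 0.02 = 49.
Need (1/999) × 9ⁿ ≥ 49, i.e. 9ⁿ ≥ 48951.
9⁴ = 6561 falls short of 48951 but 9⁵ = 59049 reaches it, so n = 5.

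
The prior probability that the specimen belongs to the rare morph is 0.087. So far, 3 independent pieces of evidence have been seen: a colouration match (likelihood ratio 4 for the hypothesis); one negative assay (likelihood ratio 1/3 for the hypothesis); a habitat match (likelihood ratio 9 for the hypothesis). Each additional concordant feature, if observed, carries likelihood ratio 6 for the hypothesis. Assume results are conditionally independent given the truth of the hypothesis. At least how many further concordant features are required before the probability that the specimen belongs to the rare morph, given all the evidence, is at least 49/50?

Prior odds = 0.087/0.913 = 87/913.
Combined Bayes factor of the evidence already in hand = 4 × (1/3) × 9 = 12.
Odds after that evidence = (87/913) × 12 = 1044/913.
Target odds = 0.98/0.02 = 49.
Need 6ⁿ ≥ 49 ÷ (1044/913) = 44737/1044.
6² = 36 falls short of 44737/1044 but 6³ = 216 reaches it, so n = 3.

3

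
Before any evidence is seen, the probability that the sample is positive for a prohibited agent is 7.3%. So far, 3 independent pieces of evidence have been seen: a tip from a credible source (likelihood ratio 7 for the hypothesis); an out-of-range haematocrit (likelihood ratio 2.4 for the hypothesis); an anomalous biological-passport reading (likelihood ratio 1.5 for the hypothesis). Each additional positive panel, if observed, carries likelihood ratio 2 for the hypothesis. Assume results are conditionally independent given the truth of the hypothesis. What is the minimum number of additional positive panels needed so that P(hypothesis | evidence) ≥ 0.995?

7

Prior odds = 0.073/0.927 = 73/927.
Combined Bayes factor of the evidence already in hand = 7 × 2.4 × 1.5 = 25.2.
Odds after that evidence = (73/927) × 25.2 = 1022/515.
Target odds = 0.995/0.005 = 199.
Need 2ⁿ ≥ 199 ÷ (1022/515) = 102485/1022.
2⁶ = 64 falls short of 102485/1022 but 2⁷ = 128 reaches it, so n = 7.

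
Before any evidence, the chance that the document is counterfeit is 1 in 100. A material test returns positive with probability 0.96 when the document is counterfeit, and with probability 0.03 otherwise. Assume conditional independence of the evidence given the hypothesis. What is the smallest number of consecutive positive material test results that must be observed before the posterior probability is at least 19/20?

Prior odds: 0.01 ÷ 0.99 = 1/99.
Likelihood ratio of a positive result = 0.96/0.03 = 32.
Target odds: 0.95 ÷ 0.05 = 19.
Need (1/99) × 32ⁿ ≥ 19, i.e. 32ⁿ ≥ 1881.
32² = 1024 falls short of 1881 but 32³ = 32768 reaches it, so n = 3.

3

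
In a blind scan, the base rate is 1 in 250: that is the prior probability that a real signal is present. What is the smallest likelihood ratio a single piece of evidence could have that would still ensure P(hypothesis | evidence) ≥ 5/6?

1245

Prior odds = 0.004/0.996 = 1/249.
Target odds = (5/6)/(1/6) = 5.
Required Bayes factor = 5 ÷ (1/249) = 1245.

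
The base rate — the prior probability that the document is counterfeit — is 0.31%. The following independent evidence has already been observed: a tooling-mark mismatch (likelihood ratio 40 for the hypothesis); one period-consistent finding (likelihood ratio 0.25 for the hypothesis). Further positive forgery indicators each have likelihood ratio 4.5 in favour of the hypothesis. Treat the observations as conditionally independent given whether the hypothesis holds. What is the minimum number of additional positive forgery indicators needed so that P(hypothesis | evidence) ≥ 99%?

6

Prior odds = 0.0031/0.9969 = 31/9969.
Combined Bayes factor of the evidence already in hand = 40 × 0.25 = 10.
Odds after that evidence = (31/9969) × 10 = 310/9969.
Target odds = 0.99/0.01 = 99.
Need 4.5ⁿ ≥ 99 ÷ (310/9969) = 986931/310.
4.5⁵ = 1845.28125 falls short of 986931/310 but 4.5⁶ = 8303.765625 reaches it, so n = 6.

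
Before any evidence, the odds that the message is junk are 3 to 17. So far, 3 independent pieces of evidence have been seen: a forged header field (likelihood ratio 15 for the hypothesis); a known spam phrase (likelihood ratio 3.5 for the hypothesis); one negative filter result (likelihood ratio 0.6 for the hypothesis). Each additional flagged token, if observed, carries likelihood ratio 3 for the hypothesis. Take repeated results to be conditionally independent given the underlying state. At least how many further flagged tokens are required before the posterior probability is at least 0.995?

4

Prior odds = 3/17.
Combined Bayes factor of the evidence already in hand = 15 × 3.5 × 0.6 = 31.5.
Odds after that evidence = (3/17) × 31.5 = 189/34.
Target odds = 0.995/0.005 = 199.
Need 3ⁿ ≥ 199 ÷ (189/34) = 6766/189.
3³ = 27 falls short of 6766/189 but 3⁴ = 81 reaches it, so n = 4.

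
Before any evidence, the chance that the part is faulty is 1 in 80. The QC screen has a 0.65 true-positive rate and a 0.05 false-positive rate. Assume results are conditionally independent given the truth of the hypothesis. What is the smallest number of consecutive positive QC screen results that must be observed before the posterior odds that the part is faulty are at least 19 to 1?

3

Prior odds = 0.0125/0.9875 = 1/79.
Likelihood ratio of a positive result = 0.65/0.05 = 13.
Target odds = 19.
Require 13ⁿ ≥ 19 ÷ (1/79) = 1501.
13² = 169 falls short of 1501 but 13³ = 2197 reaches it, so n = 3.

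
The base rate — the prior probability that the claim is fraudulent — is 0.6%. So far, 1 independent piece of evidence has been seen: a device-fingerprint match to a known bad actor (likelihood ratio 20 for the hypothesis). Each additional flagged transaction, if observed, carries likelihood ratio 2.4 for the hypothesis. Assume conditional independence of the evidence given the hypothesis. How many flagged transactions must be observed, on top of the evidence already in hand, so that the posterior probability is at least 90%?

Prior odds = 0.006/0.994 = 3/497.
Bayes factor of the evidence already in hand = 20.
Odds after that evidence = (3/497) × 20 = 60/497.
Target odds = 0.9/0.1 = 9.
Need 2.4ⁿ ≥ 9 ÷ (60/497) = 74.55.
2.4⁴ = 33.1776 falls short of 74.55 but 2.4⁵ = 79.62624 reaches it, so n = 5.

5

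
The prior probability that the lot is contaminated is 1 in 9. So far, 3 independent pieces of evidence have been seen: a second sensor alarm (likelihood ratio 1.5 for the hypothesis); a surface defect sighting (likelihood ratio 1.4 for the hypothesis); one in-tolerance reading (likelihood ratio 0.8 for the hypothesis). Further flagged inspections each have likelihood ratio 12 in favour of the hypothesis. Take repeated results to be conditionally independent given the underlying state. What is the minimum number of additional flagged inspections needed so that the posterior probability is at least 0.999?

Prior odds = (1/9)/(8/9) = 0.125.
Combined Bayes factor of the evidence already in hand = 1.5 × 1.4 × 0.8 = 1.68.
Odds after that evidence = 0.125 × 1.68 = 0.21.
Target odds = 0.999/0.001 = 999.
Need 12ⁿ ≥ 999 ÷ 0.21 = 33300/7.
12³ = 1728 falls short of 33300/7 but 12⁴ = 20736 reaches it, so n = 4.

4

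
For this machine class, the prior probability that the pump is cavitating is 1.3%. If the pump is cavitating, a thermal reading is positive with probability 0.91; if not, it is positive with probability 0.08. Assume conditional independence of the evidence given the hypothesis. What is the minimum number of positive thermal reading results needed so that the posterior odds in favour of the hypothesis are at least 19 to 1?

Prior odds = 0.013/0.987 = 13/987.
Likelihood ratio of a positive = 0.91/0.08 = 11.375.
Target odds = 19.
Need (13/987) × 11.375ⁿ ≥ 19, i.e. 11.375ⁿ ≥ 18753/13.
11.375² = 129.390625 falls short of 18753/13 but 11.375³ = 753571/512 reaches it, so n = 3.

3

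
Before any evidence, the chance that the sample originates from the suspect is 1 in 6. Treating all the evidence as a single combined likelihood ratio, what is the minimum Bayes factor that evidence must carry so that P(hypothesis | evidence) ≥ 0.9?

45

Prior odds = (1/6)/(5/6) = 0.2.
Target odds = 0.9/0.1 = 9.
Required Bayes factor = 9 ÷ 0.2 = 45.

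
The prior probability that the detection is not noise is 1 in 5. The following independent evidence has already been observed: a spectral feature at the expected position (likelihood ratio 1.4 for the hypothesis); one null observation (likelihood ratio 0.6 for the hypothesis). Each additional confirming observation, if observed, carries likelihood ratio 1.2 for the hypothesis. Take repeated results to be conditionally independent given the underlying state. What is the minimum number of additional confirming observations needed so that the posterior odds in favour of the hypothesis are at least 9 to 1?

21

Prior odds = 0.2/0.8 = 0.25.
Combined Bayes factor of the evidence already in hand = 1.4 × 0.6 = 0.84.
Odds after that evidence = 0.25 × 0.84 = 0.21.
Target odds = 9.
Need 1.2ⁿ ≥ 9 ÷ 0.21 = 300/7.
1.2²⁰ ≈38.3376 falls short of 300/7 but 1.2²¹ ≈46.0051 reaches it, so n = 21.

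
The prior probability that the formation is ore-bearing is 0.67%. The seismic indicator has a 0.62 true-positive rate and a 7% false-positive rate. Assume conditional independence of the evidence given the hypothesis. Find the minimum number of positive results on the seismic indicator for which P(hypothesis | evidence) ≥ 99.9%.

6

Prior odds = 0.0067/0.9933 = 67/9933.
Likelihood ratio of a positive result = 0.62/0.07 = 62/7.
Target posterior odds = 0.999/0.001 = 999.
Require (62/7)ⁿ ≥ 999 ÷ (67/9933) = 9923067/67.
(62/7)⁵ = 916132832/16807 falls short of 9923067/67 but (62/7)⁶ ≈482794 reaches it, so n = 6.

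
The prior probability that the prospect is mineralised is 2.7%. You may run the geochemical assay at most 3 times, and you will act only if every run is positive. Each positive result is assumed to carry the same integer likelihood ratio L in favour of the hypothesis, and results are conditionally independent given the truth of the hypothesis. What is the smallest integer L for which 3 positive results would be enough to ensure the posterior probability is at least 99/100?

16

Prior odds = 0.027/0.973 = 27/973.
Target odds = 0.99/0.01 = 99.
Need L³ ≥ 99 ÷ (27/973) = 10703/3.
15³ = 3375 < 10703/3 ≤ 4096 = 16³, so L = 16.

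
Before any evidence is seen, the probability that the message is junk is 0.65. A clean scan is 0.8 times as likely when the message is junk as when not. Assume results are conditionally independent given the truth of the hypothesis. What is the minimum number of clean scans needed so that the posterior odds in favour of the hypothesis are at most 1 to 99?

Prior odds: 0.65 ÷ 0.35 = 13/7.
Likelihood ratio per clean scan = 0.8.
Target odds = 1/99.
Require 0.8ⁿ ≤ 1/99 ÷ (13/7) = 7/1287.
0.8²³ ≈0.00590296 is still above 7/1287 but 0.8²⁴ ≈0.00472237 is at or below it, so n = 24.

24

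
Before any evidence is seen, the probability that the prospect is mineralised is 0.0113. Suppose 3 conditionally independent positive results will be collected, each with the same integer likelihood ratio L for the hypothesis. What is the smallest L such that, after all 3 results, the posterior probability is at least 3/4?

7

Prior odds = 0.0113/0.9887 = 113/9887.
Target odds = 0.75/0.25 = 3.
Need L³ ≥ 3 ÷ (113/9887) = 29661/113.
6³ = 216 < 29661/113 ≤ 343 = 7³, so L = 7.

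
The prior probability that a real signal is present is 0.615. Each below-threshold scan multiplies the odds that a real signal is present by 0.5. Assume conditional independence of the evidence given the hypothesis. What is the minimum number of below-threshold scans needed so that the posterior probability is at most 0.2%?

10

Prior odds = 0.615/0.385 = 123/77.
Likelihood ratio per below-threshold scan = 0.5.
Target posterior odds = 0.002/0.998 = 1/499.
Require 0.5ⁿ ≤ 1/499 ÷ (123/77) = 77/61377.
0.5⁹ = 0.001953125 is still above 77/61377 but 0.5¹⁰ = 1/1024 is at or below it, so n = 10.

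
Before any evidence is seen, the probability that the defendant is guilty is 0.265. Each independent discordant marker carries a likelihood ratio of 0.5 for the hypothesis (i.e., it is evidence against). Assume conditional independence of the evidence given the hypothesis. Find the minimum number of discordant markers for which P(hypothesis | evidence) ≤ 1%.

6

Prior odds = 0.265/0.735 = 53/147.
Likelihood ratio per discordant marker = 0.5.
Target odds: 0.01 ÷ 0.99 = 1/99.
Require 0.5ⁿ ≤ 1/99 ÷ (53/147) = 49/1749.
0.5⁵ = 0.03125 is still above 49/1749 but 0.5⁶ = 0.015625 is at or below it, so n = 6.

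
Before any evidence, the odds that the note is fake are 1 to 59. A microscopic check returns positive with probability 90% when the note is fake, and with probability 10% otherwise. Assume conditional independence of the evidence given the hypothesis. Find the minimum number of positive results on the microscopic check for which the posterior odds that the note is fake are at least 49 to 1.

Prior odds = 1/59.
Likelihood ratio of a positive result = 0.9/0.1 = 9.
Target odds = 49.
Need (1/59) × 9ⁿ ≥ 49, i.e. 9ⁿ ≥ 2891.
9³ = 729 falls short of 2891 but 9⁴ = 6561 reaches it, so n = 4.

4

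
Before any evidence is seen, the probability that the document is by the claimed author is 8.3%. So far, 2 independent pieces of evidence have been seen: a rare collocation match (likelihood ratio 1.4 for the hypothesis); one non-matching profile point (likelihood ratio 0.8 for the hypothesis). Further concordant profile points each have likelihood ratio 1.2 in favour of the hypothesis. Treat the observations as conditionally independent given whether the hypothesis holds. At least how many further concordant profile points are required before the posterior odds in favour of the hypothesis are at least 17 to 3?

Prior odds = 0.083/0.917 = 83/917.
Combined Bayes factor of the evidence already in hand = 1.4 × 0.8 = 1.12.
Odds after that evidence = (83/917) × 1.12 = 332/3275.
Target odds = 17/3.
Need 1.2ⁿ ≥ 17/3 ÷ (332/3275) = 55675/996.
1.2²² ≈55.2061 falls short of 55675/996 but 1.2²³ ≈66.2474 reaches it, so n = 23.

23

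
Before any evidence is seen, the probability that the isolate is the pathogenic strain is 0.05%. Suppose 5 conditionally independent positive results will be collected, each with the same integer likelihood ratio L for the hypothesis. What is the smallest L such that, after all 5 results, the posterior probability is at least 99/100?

Prior odds = 0.0005/0.9995 = 1/1999.
Target odds = 0.99/0.01 = 99.
Need L⁵ ≥ 99 ÷ (1/1999) = 197901.
11⁵ = 161051 < 197901 ≤ 248832 = 12⁵, so L = 12.

12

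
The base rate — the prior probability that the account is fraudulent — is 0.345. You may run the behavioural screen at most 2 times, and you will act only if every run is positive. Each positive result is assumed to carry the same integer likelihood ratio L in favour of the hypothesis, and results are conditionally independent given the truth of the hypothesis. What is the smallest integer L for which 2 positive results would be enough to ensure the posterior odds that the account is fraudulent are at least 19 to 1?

Prior odds = 0.345/0.655 = 69/131.
Target odds = 19.
Need L² ≥ 19 ÷ (69/131) = 2489/69.
6² = 36 < 2489/69 ≤ 49 = 7², so L = 7.

7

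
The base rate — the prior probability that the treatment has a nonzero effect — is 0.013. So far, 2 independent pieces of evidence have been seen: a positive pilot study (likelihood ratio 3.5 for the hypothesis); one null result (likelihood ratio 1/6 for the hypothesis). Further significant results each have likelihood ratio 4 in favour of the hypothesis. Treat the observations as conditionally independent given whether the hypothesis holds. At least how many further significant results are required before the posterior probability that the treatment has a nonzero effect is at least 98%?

7

Prior odds = 0.013/0.987 = 13/987.
Combined Bayes factor of the evidence already in hand = 3.5 × (1/6) = 7/12.
Odds after that evidence = (13/987) × 7/12 = 13/1692.
Target odds = 0.98/0.02 = 49.
Need 4ⁿ ≥ 49 ÷ (13/1692) = 82908/13.
4⁶ = 4096 falls short of 82908/13 but 4⁷ = 16384 reaches it, so n = 7.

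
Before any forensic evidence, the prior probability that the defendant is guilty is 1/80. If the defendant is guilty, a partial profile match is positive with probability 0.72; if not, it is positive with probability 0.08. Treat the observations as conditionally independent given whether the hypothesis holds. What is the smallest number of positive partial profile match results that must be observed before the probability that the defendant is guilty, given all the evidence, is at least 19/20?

Prior odds = 0.0125/0.9875 = 1/79.
Likelihood ratio of a positive = 0.72/0.08 = 9.
Target posterior odds = 0.95/0.05 = 19.
Require 9ⁿ ≥ 19 ÷ (1/79) = 1501.
9³ = 729 falls short of 1501 but 9⁴ = 6561 reaches it, so n = 4.

4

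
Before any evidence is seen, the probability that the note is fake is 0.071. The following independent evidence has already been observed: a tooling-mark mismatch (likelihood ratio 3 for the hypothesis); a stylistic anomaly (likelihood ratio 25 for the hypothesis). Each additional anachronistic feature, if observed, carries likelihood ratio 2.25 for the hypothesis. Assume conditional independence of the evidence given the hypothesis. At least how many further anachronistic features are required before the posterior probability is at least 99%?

Prior odds = 0.071/0.929 = 71/929.
Combined Bayes factor of the evidence already in hand = 3 × 25 = 75.
Odds after that evidence = (71/929) × 75 = 5325/929.
Target odds = 0.99/0.01 = 99.
Need 2.25ⁿ ≥ 99 ÷ (5325/929) = 30657/1775.
2.25³ = 11.390625 falls short of 30657/1775 but 2.25⁴ = 25.62890625 reaches it, so n = 4.

4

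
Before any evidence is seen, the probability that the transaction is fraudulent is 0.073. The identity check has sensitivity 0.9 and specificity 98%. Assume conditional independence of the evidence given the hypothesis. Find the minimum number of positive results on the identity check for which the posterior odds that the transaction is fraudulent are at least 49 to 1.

2

Prior odds = 0.073/0.927 = 73/927.
False-positive rate = 1 − 0.98 = 0.02; likelihood ratio of a positive = 0.9/0.02 = 45.
Target odds = 49.
Need (73/927) × 45ⁿ ≥ 49, i.e. 45ⁿ ≥ 45423/73.
45¹ = 45 falls short of 45423/73 but 45² = 2025 reaches it, so n = 2.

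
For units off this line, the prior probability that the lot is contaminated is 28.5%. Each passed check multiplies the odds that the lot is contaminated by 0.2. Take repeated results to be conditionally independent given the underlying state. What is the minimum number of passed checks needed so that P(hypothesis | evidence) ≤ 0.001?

Prior odds: 0.285 ÷ 0.715 = 57/143.
Likelihood ratio per passed check = 0.2.
Target odds: 0.001 ÷ 0.999 = 1/999.
Require 0.2ⁿ ≤ 1/999 ÷ (57/143) = 143/56943.
0.2³ = 0.008 is still above 143/56943 but 0.2⁴ = 0.0016 is at or below it, so n = 4.

4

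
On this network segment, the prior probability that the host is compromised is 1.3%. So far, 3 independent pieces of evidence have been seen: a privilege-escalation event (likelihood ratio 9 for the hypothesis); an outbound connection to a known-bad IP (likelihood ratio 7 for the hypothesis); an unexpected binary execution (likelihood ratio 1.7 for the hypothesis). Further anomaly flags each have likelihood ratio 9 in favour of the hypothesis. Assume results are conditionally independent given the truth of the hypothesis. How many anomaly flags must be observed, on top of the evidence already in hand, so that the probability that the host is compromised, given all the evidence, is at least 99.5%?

Prior odds = 0.013/0.987 = 13/987.
Combined Bayes factor of the evidence already in hand = 9 × 7 × 1.7 = 107.1.
Odds after that evidence = (13/987) × 107.1 = 663/470.
Target odds = 0.995/0.005 = 199.
Need 9ⁿ ≥ 199 ÷ (663/470) = 93530/663.
9² = 81 falls short of 93530/663 but 9³ = 729 reaches it, so n = 3.

3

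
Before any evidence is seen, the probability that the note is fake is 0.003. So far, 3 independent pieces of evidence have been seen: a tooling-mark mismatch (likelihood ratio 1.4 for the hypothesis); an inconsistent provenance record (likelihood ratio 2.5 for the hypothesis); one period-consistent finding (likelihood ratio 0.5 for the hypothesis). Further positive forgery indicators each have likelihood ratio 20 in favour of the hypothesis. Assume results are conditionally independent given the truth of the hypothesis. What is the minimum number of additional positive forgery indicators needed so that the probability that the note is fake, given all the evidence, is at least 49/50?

Prior odds = 0.003/0.997 = 3/997.
Combined Bayes factor of the evidence already in hand = 1.4 × 2.5 × 0.5 = 1.75.
Odds after that evidence = (3/997) × 1.75 = 21/3988.
Target odds = 0.98/0.02 = 49.
Need 20ⁿ ≥ 49 ÷ (21/3988) = 27916/3.
20³ = 8000 falls short of 27916/3 but 20⁴ = 160000 reaches it, so n = 4.

4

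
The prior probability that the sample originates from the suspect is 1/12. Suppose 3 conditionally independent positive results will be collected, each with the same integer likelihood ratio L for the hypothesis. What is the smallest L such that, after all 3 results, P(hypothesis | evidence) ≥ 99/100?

11

Prior odds = (1/12)/(11/12) = 1/11.
Target odds = 0.99/0.01 = 99.
Need L³ ≥ 99 ÷ (1/11) = 1089.
10³ = 1000 < 1089 ≤ 1331 = 11³, so L = 11.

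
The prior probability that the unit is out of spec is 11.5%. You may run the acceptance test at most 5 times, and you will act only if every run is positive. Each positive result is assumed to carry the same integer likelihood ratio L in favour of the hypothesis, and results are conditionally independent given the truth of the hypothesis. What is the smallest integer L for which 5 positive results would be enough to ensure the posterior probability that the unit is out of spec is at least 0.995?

Prior odds = 0.115/0.885 = 23/177.
Target odds = 0.995/0.005 = 199.
Need L⁵ ≥ 199 ÷ (23/177) = 35223/23.
4⁵ = 1024 < 35223/23 ≤ 3125 = 5⁵, so L = 5.

5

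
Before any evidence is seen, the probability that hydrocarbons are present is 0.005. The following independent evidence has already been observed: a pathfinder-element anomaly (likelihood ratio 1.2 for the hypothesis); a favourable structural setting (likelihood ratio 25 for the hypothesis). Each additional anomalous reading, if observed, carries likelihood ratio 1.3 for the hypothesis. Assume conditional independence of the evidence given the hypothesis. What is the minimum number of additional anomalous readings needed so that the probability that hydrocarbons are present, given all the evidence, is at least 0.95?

19

Prior odds = 0.005/0.995 = 1/199.
Combined Bayes factor of the evidence already in hand = 1.2 × 25 = 30.
Odds after that evidence = (1/199) × 30 = 30/199.
Target odds = 0.95/0.05 = 19.
Need 1.3ⁿ ≥ 19 ÷ (30/199) = 3781/30.
1.3¹⁸ ≈112.455 falls short of 3781/30 but 1.3¹⁹ ≈146.192 reaches it, so n = 19.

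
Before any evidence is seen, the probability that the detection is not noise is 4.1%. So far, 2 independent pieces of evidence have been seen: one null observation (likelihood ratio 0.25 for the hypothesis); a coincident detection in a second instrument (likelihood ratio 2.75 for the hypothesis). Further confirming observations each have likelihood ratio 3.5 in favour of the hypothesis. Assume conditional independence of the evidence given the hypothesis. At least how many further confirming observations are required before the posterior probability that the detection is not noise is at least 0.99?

Prior odds = 0.041/0.959 = 41/959.
Combined Bayes factor of the evidence already in hand = 0.25 × 2.75 = 0.6875.
Odds after that evidence = (41/959) × 0.6875 = 451/15344.
Target odds = 0.99/0.01 = 99.
Need 3.5ⁿ ≥ 99 ÷ (451/15344) = 138096/41.
3.5⁶ = 1838.265625 falls short of 138096/41 but 3.5⁷ = 823543/128 reaches it, so n = 7.

7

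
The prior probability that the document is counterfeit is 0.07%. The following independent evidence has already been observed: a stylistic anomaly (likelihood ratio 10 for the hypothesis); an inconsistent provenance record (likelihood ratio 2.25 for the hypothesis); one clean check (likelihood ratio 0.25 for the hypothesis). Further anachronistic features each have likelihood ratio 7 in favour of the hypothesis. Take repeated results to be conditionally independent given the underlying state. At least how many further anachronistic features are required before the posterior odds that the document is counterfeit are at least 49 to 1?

5

Prior odds = 0.0007/0.9993 = 7/9993.
Combined Bayes factor of the evidence already in hand = 10 × 2.25 × 0.25 = 5.625.
Odds after that evidence = (7/9993) × 5.625 = 105/26648.
Target odds = 49.
Need 7ⁿ ≥ 49 ÷ (105/26648) = 186536/15.
7⁴ = 2401 falls short of 186536/15 but 7⁵ = 16807 reaches it, so n = 5.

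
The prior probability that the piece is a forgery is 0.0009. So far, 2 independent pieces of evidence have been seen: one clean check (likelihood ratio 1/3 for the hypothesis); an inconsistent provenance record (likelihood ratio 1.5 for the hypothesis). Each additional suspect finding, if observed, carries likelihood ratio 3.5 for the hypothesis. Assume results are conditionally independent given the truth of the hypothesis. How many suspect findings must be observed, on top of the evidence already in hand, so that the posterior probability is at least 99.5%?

Prior odds = 0.0009/0.9991 = 9/9991.
Combined Bayes factor of the evidence already in hand = (1/3) × 1.5 = 0.5.
Odds after that evidence = (9/9991) × 0.5 = 9/19982.
Target odds = 0.995/0.005 = 199.
Need 3.5ⁿ ≥ 199 ÷ (9/19982) = 3976418/9.
3.5¹⁰ = 282475249/1024 falls short of 3976418/9 but 3.5¹¹ ≈965492 reaches it, so n = 11.

11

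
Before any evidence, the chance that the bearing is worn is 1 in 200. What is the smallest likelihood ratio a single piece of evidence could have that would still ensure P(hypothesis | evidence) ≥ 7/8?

Prior odds = 0.005/0.995 = 1/199.
Target odds = 0.875/0.125 = 7.
Required Bayes factor = 7 ÷ (1/199) = 1393.

1393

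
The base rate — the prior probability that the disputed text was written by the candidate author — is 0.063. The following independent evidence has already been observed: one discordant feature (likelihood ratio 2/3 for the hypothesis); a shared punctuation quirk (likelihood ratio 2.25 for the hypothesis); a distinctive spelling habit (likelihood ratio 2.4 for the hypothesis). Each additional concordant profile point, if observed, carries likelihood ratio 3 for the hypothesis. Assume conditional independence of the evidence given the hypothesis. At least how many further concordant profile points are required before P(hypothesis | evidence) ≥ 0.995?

Prior odds = 0.063/0.937 = 63/937.
Combined Bayes factor of the evidence already in hand = (2/3) × 2.25 × 2.4 = 3.6.
Odds after that evidence = (63/937) × 3.6 = 1134/4685.
Target odds = 0.995/0.005 = 199.
Need 3ⁿ ≥ 199 ÷ (1134/4685) = 932315/1134.
3⁶ = 729 falls short of 932315/1134 but 3⁷ = 2187 reaches it, so n = 7.

7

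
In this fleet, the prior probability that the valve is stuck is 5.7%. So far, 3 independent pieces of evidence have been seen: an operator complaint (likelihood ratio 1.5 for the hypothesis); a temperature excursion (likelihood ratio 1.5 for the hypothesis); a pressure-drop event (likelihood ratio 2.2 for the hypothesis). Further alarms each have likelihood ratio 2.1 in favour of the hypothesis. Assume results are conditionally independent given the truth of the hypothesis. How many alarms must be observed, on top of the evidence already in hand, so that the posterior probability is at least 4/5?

Prior odds = 0.057/0.943 = 57/943.
Combined Bayes factor of the evidence already in hand = 1.5 × 1.5 × 2.2 = 4.95.
Odds after that evidence = (57/943) × 4.95 = 5643/18860.
Target odds = 0.8/0.2 = 4.
Need 2.1ⁿ ≥ 4 ÷ (5643/18860) = 75440/5643.
2.1³ = 9.261 falls short of 75440/5643 but 2.1⁴ = 19.4481 reaches it, so n = 4.

4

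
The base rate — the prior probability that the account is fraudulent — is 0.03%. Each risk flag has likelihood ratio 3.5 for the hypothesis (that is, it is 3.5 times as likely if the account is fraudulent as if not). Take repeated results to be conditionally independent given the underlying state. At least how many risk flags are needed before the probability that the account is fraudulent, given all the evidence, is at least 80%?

Prior odds = 0.0003/0.9997 = 3/9997.
Likelihood ratio per risk flag = 3.5.
Target odds: 0.8 ÷ 0.2 = 4.
Require 3.5ⁿ ≥ 4 ÷ (3/9997) = 39988/3.
3.5⁷ = 823543/128 falls short of 39988/3 but 3.5⁸ = 5764801/256 reaches it, so n = 8.

8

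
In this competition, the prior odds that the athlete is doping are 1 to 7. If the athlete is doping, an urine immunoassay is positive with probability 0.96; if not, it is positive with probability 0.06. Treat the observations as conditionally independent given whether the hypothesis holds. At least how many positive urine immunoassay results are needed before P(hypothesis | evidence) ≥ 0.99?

3

Prior odds = 1/7.
Likelihood ratio of a positive = 0.96/0.06 = 16.
Target posterior odds = 0.99/0.01 = 99.
Require 16ⁿ ≥ 99 ÷ (1/7) = 693.
16² = 256 falls short of 693 but 16³ = 4096 reaches it, so n = 3.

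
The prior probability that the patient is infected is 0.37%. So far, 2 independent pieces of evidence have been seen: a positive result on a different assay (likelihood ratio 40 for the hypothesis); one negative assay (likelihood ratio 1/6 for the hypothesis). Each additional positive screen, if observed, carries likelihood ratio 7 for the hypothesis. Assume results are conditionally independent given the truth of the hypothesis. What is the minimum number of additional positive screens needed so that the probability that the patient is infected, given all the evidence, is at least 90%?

4

Prior odds = 0.0037/0.9963 = 37/9963.
Combined Bayes factor of the evidence already in hand = 40 × (1/6) = 20/3.
Odds after that evidence = (37/9963) × 20/3 = 740/29889.
Target odds = 0.9/0.1 = 9.
Need 7ⁿ ≥ 9 ÷ (740/29889) = 269001/740.
7³ = 343 falls short of 269001/740 but 7⁴ = 2401 reaches it, so n = 4.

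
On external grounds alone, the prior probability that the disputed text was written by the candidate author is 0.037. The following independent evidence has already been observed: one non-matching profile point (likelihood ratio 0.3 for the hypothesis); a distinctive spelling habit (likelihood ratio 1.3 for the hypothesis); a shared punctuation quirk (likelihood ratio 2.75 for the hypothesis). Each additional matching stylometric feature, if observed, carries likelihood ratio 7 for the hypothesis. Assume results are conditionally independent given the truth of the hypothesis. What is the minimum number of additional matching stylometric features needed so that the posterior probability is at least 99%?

Prior odds = 0.037/0.963 = 37/963.
Combined Bayes factor of the evidence already in hand = 0.3 × 1.3 × 2.75 = 1.0725.
Odds after that evidence = (37/963) × 1.0725 = 5291/128400.
Target odds = 0.99/0.01 = 99.
Need 7ⁿ ≥ 99 ÷ (5291/128400) = 1155600/481.
7⁴ = 2401 falls short of 1155600/481 but 7⁵ = 16807 reaches it, so n = 5.

5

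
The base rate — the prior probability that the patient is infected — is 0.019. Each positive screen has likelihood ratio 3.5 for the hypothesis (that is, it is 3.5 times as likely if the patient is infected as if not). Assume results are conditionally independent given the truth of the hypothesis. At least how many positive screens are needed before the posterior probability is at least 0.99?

Prior odds = 0.019/0.981 = 19/981.
Likelihood ratio per positive screen = 3.5.
Target odds: 0.99 ÷ 0.01 = 99.
Need (19/981) × 3.5ⁿ ≥ 99, i.e. 3.5ⁿ ≥ 97119/19.
3.5⁶ = 1838.265625 falls short of 97119/19 but 3.5⁷ = 823543/128 reaches it, so n = 7.

7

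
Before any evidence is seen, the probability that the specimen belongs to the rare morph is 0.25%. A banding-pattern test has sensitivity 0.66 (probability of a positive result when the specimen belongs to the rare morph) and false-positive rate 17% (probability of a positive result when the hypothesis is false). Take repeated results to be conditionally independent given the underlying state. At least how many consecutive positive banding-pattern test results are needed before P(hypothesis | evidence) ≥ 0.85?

6

Prior odds: 0.0025 ÷ 0.9975 = 1/399.
Likelihood ratio of a positive result = 0.66/0.17 = 66/17.
Target odds: 0.85 ÷ 0.15 = 17/3.
Need (1/399) × (66/17)ⁿ ≥ 17/3, i.e. (66/17)ⁿ ≥ 2261.
(66/17)⁵ ≈882.013 falls short of 2261 but (66/17)⁶ ≈3424.29 reaches it, so n = 6.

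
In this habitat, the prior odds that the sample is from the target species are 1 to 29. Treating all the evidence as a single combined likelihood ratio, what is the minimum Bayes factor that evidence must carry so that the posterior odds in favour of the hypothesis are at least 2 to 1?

58

Prior odds = 1/29.
Target odds = 2.
Required Bayes factor = 2 ÷ (1/29) = 58.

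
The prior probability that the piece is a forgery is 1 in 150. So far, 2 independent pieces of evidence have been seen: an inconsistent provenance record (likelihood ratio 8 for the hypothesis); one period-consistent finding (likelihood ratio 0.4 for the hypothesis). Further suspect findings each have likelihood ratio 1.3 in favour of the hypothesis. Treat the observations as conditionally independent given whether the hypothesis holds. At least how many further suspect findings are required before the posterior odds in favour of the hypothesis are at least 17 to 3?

22

Prior odds = (1/150)/(149/150) = 1/149.
Combined Bayes factor of the evidence already in hand = 8 × 0.4 = 3.2.
Odds after that evidence = (1/149) × 3.2 = 16/745.
Target odds = 17/3.
Need 1.3ⁿ ≥ 17/3 ÷ (16/745) = 12665/48.
1.3²¹ ≈247.065 falls short of 12665/48 but 1.3²² ≈321.184 reaches it, so n = 22.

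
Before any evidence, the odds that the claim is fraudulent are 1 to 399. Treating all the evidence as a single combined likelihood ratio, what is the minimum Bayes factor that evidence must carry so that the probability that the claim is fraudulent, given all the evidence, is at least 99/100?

39501

Prior odds = 1/399.
Target odds = 0.99/0.01 = 99.
Required Bayes factor = 99 ÷ (1/399) = 39501.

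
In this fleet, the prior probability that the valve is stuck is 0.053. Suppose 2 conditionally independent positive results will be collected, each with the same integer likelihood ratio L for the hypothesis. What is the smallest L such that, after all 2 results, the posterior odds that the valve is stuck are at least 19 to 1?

Prior odds = 0.053/0.947 = 53/947.
Target odds = 19.
Need L² ≥ 19 ÷ (53/947) = 17993/53.
18² = 324 < 17993/53 ≤ 361 = 19², so L = 19.

19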